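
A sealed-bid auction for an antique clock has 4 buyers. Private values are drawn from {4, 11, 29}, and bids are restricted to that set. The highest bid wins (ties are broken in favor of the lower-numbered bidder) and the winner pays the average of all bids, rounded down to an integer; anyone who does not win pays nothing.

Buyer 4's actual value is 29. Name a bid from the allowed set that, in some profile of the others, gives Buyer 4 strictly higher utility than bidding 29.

Suppose Buyer 1 bids 4, Buyer 2 bids 4 and Buyer 3 bids 4.
Bid 29: wins, pays 10, utility 29 - 10 = 19.
Bid 11: wins, pays 5, utility 29 - 5 = 24.
So bidding 11 beats truth here (24 > 19).

11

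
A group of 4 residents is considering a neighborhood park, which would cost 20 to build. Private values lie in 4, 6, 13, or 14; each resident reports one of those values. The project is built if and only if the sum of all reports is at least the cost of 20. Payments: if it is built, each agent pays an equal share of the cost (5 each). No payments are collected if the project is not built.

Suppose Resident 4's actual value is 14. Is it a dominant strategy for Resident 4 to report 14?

Check each profile of the others' reports and compare truth against every alternative report.
Others report (4, 4, 4): truth gives 9, best alternative gives 9.
Others report (4, 4, 6): truth gives 9, best alternative gives 9.
Others report (4, 4, 13): truth gives 9, best alternative gives 9.
Others report (4, 4, 14): truth gives 9, best alternative gives 9.
Others report (4, 6, 4): truth gives 9, best alternative gives 9.
Others report (4, 6, 6): truth gives 9, best alternative gives 9.
(Remaining 58 profiles checked similarly; truth is weakly best in each.)
In every case the truthful report is at least as good as any alternative, so it is a dominant strategy.

Yes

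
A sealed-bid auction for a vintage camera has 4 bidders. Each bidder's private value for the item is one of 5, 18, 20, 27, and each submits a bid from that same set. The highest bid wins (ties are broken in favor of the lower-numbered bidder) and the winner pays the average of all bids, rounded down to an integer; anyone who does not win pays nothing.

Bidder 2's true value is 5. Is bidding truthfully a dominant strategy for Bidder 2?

Yes

Check each profile of the others' bids and compare truth against every alternative bid.
Others bid (5, 18, 18): truth gives 0, best alternative gives -9.
Others bid (5, 5, 18): truth gives 0, best alternative gives -6.
Others bid (5, 18, 5): truth gives 0, best alternative gives -6.
Others bid (5, 5, 5): truth gives 0, best alternative gives -3.
Others bid (5, 5, 20): truth gives 0, best alternative gives 0.
Others bid (5, 5, 27): truth gives 0, best alternative gives 0.
(Remaining 58 profiles checked similarly; truth is weakly best in each.)
In every case the truthful bid is at least as good as any alternative, so it is a dominant strategy.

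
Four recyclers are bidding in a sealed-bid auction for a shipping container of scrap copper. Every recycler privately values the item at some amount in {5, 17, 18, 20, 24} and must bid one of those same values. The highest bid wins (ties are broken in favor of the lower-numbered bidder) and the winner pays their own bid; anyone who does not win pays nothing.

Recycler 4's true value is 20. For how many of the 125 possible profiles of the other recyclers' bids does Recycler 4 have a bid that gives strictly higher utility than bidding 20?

Others bid (5, 5, 5): truth gives 0; bid 17 gives 3 > 0. Violating.
Others bid (5, 5, 17): truth gives 0; bid 18 gives 2 > 0. Violating.
Others bid (5, 17, 5): truth gives 0; bid 18 gives 2 > 0. Violating.
Others bid (5, 17, 17): truth gives 0; bid 18 gives 2 > 0. Violating.
Others bid (5, 5, 18): truth gives 0; no alternative beats it.
Others bid (5, 5, 20): truth gives 0; no alternative beats it.
(Checking all 125 profiles: 8 have a profitable deviation, 117 do not.)

8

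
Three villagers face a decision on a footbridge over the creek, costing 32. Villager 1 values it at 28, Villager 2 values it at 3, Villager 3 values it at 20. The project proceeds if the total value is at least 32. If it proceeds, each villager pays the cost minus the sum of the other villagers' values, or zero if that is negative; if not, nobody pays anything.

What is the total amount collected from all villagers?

Total value 51 ≥ cost 32, so it is built.
Villager 1: others sum to 23; max(0, 32 - 23) = 9.
Villager 2: others sum to 48; max(0, 32 - 48) = 0.
Villager 3: others sum to 31; max(0, 32 - 31) = 1.
Total collected = 9 + 0 + 1 = 10.

10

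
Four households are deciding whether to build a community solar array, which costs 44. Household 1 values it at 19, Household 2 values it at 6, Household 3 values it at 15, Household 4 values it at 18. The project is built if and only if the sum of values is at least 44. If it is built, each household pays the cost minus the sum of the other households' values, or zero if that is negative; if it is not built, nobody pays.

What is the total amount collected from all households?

Total value 58 ≥ cost 44, so it is built.
Household 1: others sum to 39; max(0, 44 - 39) = 5.
Household 2: others sum to 52; max(0, 44 - 52) = 0.
Household 3: others sum to 43; max(0, 44 - 43) = 1.
Household 4: others sum to 40; max(0, 44 - 40) = 4.
Total collected = 5 + 0 + 1 + 4 = 10.

10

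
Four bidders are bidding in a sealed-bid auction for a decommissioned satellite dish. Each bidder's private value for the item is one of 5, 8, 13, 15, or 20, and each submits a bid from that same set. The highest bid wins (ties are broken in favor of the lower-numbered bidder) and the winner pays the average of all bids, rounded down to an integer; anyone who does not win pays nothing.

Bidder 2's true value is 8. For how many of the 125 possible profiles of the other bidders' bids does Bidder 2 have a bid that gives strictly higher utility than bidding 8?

1

Others bid (8, 5, 5): truth gives 0; bid 13 gives 1 > 0. Violating.
Others bid (5, 5, 5): truth gives 3; no alternative beats it.
Others bid (5, 5, 8): truth gives 2; no alternative beats it.
(Checking all 125 profiles: 1 has a profitable deviation, 124 do not.)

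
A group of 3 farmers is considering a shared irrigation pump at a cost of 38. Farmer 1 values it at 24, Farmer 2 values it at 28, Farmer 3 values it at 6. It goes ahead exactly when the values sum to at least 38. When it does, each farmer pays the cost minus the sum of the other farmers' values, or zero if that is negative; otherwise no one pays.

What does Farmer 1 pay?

4

Total value 58 ≥ cost 38, so the project is built.
The other farmers' values sum to 34.
Cost minus that sum is 38 - 34 = 4.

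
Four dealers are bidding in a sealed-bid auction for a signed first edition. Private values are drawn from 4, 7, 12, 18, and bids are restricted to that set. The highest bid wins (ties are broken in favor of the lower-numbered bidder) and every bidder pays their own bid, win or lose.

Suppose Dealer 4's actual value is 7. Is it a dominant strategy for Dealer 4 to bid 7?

No

Consider the case where Dealer 1 bids 4, Dealer 2 bids 4 and Dealer 3 bids 7.
Truthful bid 7: loses but pays 7, utility -7.
Bid 4 instead: loses but pays 4, utility -4.
Since -4 > -7, bidding 4 is strictly better here, so truthful bidding is not dominant.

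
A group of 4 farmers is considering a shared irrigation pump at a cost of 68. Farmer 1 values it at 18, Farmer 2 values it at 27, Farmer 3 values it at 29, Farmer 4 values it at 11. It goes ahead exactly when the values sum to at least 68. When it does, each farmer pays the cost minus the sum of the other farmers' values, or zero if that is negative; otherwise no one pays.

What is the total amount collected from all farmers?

23

Total value 85 ≥ cost 68, so it is built.
Farmer 1: others sum to 67; max(0, 68 - 67) = 1.
Farmer 2: others sum to 58; max(0, 68 - 58) = 10.
Farmer 3: others sum to 56; max(0, 68 - 56) = 12.
Farmer 4: others sum to 74; max(0, 68 - 74) = 0.
Total collected = 1 + 10 + 12 + 0 = 23.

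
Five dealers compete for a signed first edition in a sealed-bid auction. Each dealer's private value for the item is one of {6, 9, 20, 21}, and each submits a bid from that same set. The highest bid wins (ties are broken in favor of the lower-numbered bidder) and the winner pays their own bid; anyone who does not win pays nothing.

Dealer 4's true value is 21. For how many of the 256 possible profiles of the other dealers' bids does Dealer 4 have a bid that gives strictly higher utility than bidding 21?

Others bid (6, 6, 6, 6): truth gives 0; bid 9 gives 12 > 0. Violating.
Others bid (6, 6, 6, 9): truth gives 0; bid 9 gives 12 > 0. Violating.
Others bid (6, 6, 6, 20): truth gives 0; bid 20 gives 1 > 0. Violating.
Others bid (6, 6, 9, 6): truth gives 0; bid 20 gives 1 > 0. Violating.
Others bid (6, 6, 6, 21): truth gives 0; no alternative beats it.
Others bid (6, 6, 9, 21): truth gives 0; no alternative beats it.
(Checking all 256 profiles: 24 have a profitable deviation, 232 do not.)

24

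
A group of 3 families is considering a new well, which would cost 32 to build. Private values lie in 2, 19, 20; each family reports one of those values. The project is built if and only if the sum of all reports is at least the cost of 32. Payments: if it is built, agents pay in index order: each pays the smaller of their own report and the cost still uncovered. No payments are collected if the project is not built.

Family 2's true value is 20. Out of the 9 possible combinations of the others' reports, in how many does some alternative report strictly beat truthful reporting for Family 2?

Others report (2, 19): truth gives 0; report 19 gives 1 > 0. Violating.
Others report (2, 20): truth gives 0; report 19 gives 1 > 0. Violating.
Others report (19, 19): truth gives 7; report 2 gives 18 > 7. Violating.
Others report (19, 20): truth gives 7; report 2 gives 18 > 7. Violating.
Others report (2, 2): truth gives 0; no alternative beats it.
Others report (19, 2): truth gives 7; no alternative beats it.
(Checking all 9 profiles: 6 have a profitable deviation, 3 do not.)

6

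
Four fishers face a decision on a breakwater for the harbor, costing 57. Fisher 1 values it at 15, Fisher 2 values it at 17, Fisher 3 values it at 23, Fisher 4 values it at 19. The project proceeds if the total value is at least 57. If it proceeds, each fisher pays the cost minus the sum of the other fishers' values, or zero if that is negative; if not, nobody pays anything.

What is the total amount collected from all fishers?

8

Total value 74 ≥ cost 57, so it is built.
Fisher 1: others sum to 59; max(0, 57 - 59) = 0.
Fisher 2: others sum to 57; max(0, 57 - 57) = 0.
Fisher 3: others sum to 51; max(0, 57 - 51) = 6.
Fisher 4: others sum to 55; max(0, 57 - 55) = 2.
Total collected = 0 + 0 + 6 + 2 = 8.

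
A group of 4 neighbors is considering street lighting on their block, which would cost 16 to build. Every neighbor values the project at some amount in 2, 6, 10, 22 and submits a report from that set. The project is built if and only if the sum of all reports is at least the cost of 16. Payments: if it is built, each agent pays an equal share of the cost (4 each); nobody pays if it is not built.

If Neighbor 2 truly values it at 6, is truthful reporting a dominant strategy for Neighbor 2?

No

Consider the case where Neighbor 1 reports 2, Neighbor 3 reports 2 and Neighbor 4 reports 2.
Truthful report 6: project not built, utility 0.
Report 10 instead: project built, pays 4, utility 6 - 4 = 2.
Since 2 > 0, reporting 10 is strictly better here, so truthful reporting is not dominant.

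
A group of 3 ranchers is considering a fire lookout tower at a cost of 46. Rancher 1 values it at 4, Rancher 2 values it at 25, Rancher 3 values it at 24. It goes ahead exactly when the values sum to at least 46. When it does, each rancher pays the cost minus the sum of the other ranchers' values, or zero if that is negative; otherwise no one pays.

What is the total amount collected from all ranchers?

Total value 53 ≥ cost 46, so it is built.
Rancher 1: others sum to 49; max(0, 46 - 49) = 0.
Rancher 2: others sum to 28; max(0, 46 - 28) = 18.
Rancher 3: others sum to 29; max(0, 46 - 29) = 17.
Total collected = 0 + 18 + 17 = 35.

35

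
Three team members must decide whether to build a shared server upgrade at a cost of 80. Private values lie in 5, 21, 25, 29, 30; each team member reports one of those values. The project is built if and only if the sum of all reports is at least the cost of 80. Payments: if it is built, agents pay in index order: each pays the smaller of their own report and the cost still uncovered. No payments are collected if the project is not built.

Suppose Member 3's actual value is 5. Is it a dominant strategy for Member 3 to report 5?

Check each profile of the others' reports and compare truth against every alternative report.
Others report (29, 30): truth gives 0, best alternative gives -16.
Others report (30, 29): truth gives 0, best alternative gives -16.
Others report (30, 30): truth gives 0, best alternative gives -15.
Others report (5, 5): truth gives 0, best alternative gives 0.
Others report (5, 21): truth gives 0, best alternative gives 0.
Others report (5, 25): truth gives 0, best alternative gives 0.
(Remaining 19 profiles checked similarly; truth is weakly best in each.)
In every case the truthful report is at least as good as any alternative, so it is a dominant strategy.

Yes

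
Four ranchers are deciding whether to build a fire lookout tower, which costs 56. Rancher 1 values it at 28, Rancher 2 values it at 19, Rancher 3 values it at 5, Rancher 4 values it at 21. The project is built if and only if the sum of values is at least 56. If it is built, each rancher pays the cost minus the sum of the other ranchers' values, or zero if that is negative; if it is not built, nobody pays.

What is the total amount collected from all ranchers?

Total value 73 ≥ cost 56, so it is built.
Rancher 1: others sum to 45; max(0, 56 - 45) = 11.
Rancher 2: others sum to 54; max(0, 56 - 54) = 2.
Rancher 3: others sum to 68; max(0, 56 - 68) = 0.
Rancher 4: others sum to 52; max(0, 56 - 52) = 4.
Total collected = 11 + 2 + 0 + 4 = 17.

17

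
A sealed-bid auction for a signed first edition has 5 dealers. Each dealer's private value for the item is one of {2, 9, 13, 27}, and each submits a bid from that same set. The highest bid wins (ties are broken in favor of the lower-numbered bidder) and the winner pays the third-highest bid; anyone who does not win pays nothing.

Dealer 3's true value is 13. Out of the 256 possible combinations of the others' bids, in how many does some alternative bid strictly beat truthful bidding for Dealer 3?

Others bid (2, 2, 2, 27): truth gives 0; bid 27 gives 11 > 0. Violating.
Others bid (2, 2, 9, 27): truth gives 0; bid 27 gives 4 > 0. Violating.
Others bid (2, 2, 27, 2): truth gives 0; bid 27 gives 11 > 0. Violating.
Others bid (2, 2, 27, 9): truth gives 0; bid 27 gives 4 > 0. Violating.
Others bid (2, 2, 2, 2): truth gives 11; no alternative beats it.
Others bid (2, 2, 2, 9): truth gives 11; no alternative beats it.
(Checking all 256 profiles: 32 have a profitable deviation, 224 do not.)

32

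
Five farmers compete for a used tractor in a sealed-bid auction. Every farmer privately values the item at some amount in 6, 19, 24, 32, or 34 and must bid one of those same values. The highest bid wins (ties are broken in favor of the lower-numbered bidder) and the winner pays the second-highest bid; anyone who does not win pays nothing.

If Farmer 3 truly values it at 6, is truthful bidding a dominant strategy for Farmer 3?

Check each profile of the others' bids and compare truth against every alternative bid.
Others bid (6, 6, 6, 19): truth gives 0, best alternative gives -13.
Others bid (6, 6, 19, 6): truth gives 0, best alternative gives -13.
Others bid (6, 6, 19, 19): truth gives 0, best alternative gives -13.
Others bid (6, 6, 6, 6): truth gives 0, best alternative gives 0.
Others bid (6, 6, 6, 24): truth gives 0, best alternative gives 0.
Others bid (6, 6, 6, 32): truth gives 0, best alternative gives 0.
(Remaining 619 profiles checked similarly; truth is weakly best in each.)
In every case the truthful bid is at least as good as any alternative, so it is a dominant strategy.

Yes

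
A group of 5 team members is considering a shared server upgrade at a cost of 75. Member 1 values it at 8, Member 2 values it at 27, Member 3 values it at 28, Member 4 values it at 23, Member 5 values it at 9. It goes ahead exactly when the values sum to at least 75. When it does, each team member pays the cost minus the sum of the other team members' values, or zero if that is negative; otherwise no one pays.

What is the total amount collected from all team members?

Total value 95 ≥ cost 75, so it is built.
Member 1: others sum to 87; max(0, 75 - 87) = 0.
Member 2: others sum to 68; max(0, 75 - 68) = 7.
Member 3: others sum to 67; max(0, 75 - 67) = 8.
Member 4: others sum to 72; max(0, 75 - 72) = 3.
Member 5: others sum to 86; max(0, 75 - 86) = 0.
Total collected = 0 + 7 + 8 + 3 + 0 = 18.

18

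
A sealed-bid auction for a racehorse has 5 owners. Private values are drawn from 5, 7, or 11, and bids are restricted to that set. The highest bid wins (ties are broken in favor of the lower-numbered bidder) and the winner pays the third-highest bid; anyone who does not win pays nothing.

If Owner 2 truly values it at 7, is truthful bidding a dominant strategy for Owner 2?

No

Consider the case where Owner 1 bids 5, Owner 3 bids 5, Owner 4 bids 5 and Owner 5 bids 11.
Truthful bid 7: loses, pays 0, utility 0.
Bid 11 instead: wins, pays 5, utility 7 - 5 = 2.
Since 2 > 0, bidding 11 is strictly better here, so truthful bidding is not dominant.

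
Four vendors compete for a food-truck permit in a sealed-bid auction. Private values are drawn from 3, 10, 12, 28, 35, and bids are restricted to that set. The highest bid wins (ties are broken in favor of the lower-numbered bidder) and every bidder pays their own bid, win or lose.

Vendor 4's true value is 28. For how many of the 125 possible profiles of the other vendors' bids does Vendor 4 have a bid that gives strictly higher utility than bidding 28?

106

Others bid (3, 3, 3): truth gives 0; bid 10 gives 18 > 0. Violating.
Others bid (3, 3, 10): truth gives 0; bid 12 gives 16 > 0. Violating.
Others bid (3, 3, 28): truth gives -28; bid 3 gives -3 > -28. Violating.
Others bid (3, 3, 35): truth gives -28; bid 3 gives -3 > -28. Violating.
Others bid (3, 3, 12): truth gives 0; no alternative beats it.
Others bid (3, 10, 12): truth gives 0; no alternative beats it.
(Checking all 125 profiles: 106 have a profitable deviation, 19 do not.)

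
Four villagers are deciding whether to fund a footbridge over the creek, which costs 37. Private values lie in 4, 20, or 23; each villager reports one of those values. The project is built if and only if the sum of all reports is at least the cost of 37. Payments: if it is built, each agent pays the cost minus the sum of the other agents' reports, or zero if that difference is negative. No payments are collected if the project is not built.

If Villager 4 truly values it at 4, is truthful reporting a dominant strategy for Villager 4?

Yes

Check each profile of the others' reports and compare truth against every alternative report.
Others report (4, 4, 20): truth gives 0, best alternative gives -5.
Others report (4, 20, 4): truth gives 0, best alternative gives -5.
Others report (20, 4, 4): truth gives 0, best alternative gives -5.
Others report (4, 4, 23): truth gives 0, best alternative gives -2.
Others report (4, 23, 4): truth gives 0, best alternative gives -2.
Others report (23, 4, 4): truth gives 0, best alternative gives -2.
(Remaining 21 profiles checked similarly; truth is weakly best in each.)
In every case the truthful report is at least as good as any alternative, so it is a dominant strategy.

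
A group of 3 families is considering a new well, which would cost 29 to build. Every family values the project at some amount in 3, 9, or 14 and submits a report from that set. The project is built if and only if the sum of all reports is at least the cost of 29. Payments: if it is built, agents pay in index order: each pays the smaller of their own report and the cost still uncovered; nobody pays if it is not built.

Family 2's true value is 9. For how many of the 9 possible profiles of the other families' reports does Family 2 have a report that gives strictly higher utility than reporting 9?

1

Others report (14, 14): truth gives 0; report 3 gives 6 > 0. Violating.
Others report (3, 3): truth gives 0; no alternative beats it.
Others report (3, 9): truth gives 0; no alternative beats it.
(Checking all 9 profiles: 1 has a profitable deviation, 8 do not.)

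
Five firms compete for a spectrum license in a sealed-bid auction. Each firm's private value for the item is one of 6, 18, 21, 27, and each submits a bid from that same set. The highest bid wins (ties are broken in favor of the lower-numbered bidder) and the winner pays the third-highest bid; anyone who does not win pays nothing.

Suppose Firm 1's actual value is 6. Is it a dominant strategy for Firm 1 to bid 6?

Check each profile of the others' bids and compare truth against every alternative bid.
Others bid (6, 6, 18, 18): truth gives 0, best alternative gives -12.
Others bid (6, 18, 6, 18): truth gives 0, best alternative gives -12.
Others bid (6, 18, 18, 6): truth gives 0, best alternative gives -12.
Others bid (6, 18, 18, 18): truth gives 0, best alternative gives -12.
Others bid (18, 6, 6, 18): truth gives 0, best alternative gives -12.
Others bid (18, 6, 18, 6): truth gives 0, best alternative gives -12.
(Remaining 250 profiles checked similarly; truth is weakly best in each.)
In every case the truthful bid is at least as good as any alternative, so it is a dominant strategy.

Yes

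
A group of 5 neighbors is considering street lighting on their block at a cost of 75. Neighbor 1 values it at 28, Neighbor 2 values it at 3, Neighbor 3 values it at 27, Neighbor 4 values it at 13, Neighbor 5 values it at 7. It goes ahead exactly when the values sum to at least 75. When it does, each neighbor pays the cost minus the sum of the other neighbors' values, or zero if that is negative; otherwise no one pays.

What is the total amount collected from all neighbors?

Total value 78 ≥ cost 75, so it is built.
Neighbor 1: others sum to 50; max(0, 75 - 50) = 25.
Neighbor 2: others sum to 75; max(0, 75 - 75) = 0.
Neighbor 3: others sum to 51; max(0, 75 - 51) = 24.
Neighbor 4: others sum to 65; max(0, 75 - 65) = 10.
Neighbor 5: others sum to 71; max(0, 75 - 71) = 4.
Total collected = 25 + 0 + 24 + 10 + 4 = 63.

63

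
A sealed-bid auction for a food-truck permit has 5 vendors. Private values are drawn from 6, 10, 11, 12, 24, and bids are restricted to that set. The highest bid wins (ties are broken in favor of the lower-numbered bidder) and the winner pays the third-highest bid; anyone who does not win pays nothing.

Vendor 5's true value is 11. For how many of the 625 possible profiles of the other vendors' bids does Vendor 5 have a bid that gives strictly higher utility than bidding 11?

64

Others bid (6, 6, 6, 11): truth gives 0; bid 12 gives 5 > 0. Violating.
Others bid (6, 6, 6, 12): truth gives 0; bid 24 gives 5 > 0. Violating.
Others bid (6, 6, 10, 11): truth gives 0; bid 12 gives 1 > 0. Violating.
Others bid (6, 6, 10, 12): truth gives 0; bid 24 gives 1 > 0. Violating.
Others bid (6, 6, 6, 6): truth gives 5; no alternative beats it.
Others bid (6, 6, 6, 10): truth gives 5; no alternative beats it.
(Checking all 625 profiles: 64 have a profitable deviation, 561 do not.)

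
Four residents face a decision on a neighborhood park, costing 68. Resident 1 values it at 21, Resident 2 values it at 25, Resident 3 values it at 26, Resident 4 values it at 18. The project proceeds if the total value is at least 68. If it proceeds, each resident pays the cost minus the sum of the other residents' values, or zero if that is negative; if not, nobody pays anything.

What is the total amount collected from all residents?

Total value 90 ≥ cost 68, so it is built.
Resident 1: others sum to 69; max(0, 68 - 69) = 0.
Resident 2: others sum to 65; max(0, 68 - 65) = 3.
Resident 3: others sum to 64; max(0, 68 - 64) = 4.
Resident 4: others sum to 72; max(0, 68 - 72) = 0.
Total collected = 0 + 3 + 4 + 0 = 7.

7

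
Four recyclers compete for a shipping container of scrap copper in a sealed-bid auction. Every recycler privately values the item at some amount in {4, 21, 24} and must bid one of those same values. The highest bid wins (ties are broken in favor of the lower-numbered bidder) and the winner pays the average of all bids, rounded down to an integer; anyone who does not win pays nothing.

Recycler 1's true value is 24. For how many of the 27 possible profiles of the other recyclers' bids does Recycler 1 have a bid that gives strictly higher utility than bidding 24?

7

Others bid (4, 4, 4): truth gives 15; bid 4 gives 20 > 15. Violating.
Others bid (4, 4, 21): truth gives 11; bid 21 gives 12 > 11. Violating.
Others bid (4, 21, 4): truth gives 11; bid 21 gives 12 > 11. Violating.
Others bid (4, 21, 21): truth gives 7; bid 21 gives 8 > 7. Violating.
Others bid (4, 4, 24): truth gives 10; no alternative beats it.
Others bid (4, 21, 24): truth gives 6; no alternative beats it.
(Checking all 27 profiles: 7 have a profitable deviation, 20 do not.)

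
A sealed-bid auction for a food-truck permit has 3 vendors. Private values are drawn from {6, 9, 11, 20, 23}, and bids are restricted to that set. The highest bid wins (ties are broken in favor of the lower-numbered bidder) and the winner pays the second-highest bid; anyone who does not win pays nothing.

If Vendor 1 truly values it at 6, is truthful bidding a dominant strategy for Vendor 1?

Yes

Check each profile of the others' bids and compare truth against every alternative bid.
Others bid (6, 9): truth gives 0, best alternative gives -3.
Others bid (9, 6): truth gives 0, best alternative gives -3.
Others bid (9, 9): truth gives 0, best alternative gives -3.
Others bid (6, 6): truth gives 0, best alternative gives 0.
Others bid (6, 11): truth gives 0, best alternative gives 0.
Others bid (6, 20): truth gives 0, best alternative gives 0.
(Remaining 19 profiles checked similarly; truth is weakly best in each.)
In every case the truthful bid is at least as good as any alternative, so it is a dominant strategy.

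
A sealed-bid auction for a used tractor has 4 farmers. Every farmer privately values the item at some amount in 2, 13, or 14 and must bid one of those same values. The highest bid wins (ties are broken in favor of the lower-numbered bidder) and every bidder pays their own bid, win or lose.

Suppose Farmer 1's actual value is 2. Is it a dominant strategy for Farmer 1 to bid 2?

Check each profile of the others' bids and compare truth against every alternative bid.
Others bid (2, 2, 2): truth gives 0, best alternative gives -11.
Others bid (2, 2, 14): truth gives -2, best alternative gives -12.
Others bid (2, 13, 14): truth gives -2, best alternative gives -12.
Others bid (2, 14, 2): truth gives -2, best alternative gives -12.
Others bid (2, 14, 13): truth gives -2, best alternative gives -12.
Others bid (2, 14, 14): truth gives -2, best alternative gives -12.
(Remaining 21 profiles checked similarly; truth is weakly best in each.)
In every case the truthful bid is at least as good as any alternative, so it is a dominant strategy.

Yes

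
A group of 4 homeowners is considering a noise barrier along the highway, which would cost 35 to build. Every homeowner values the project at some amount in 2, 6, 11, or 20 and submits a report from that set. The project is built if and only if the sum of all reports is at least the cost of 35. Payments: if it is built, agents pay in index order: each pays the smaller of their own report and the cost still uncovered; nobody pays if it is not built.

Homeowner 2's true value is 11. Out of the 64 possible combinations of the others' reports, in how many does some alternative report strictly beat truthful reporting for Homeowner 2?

Others report (2, 11, 20): truth gives 0; report 2 gives 9 > 0. Violating.
Others report (2, 20, 11): truth gives 0; report 2 gives 9 > 0. Violating.
Others report (2, 20, 20): truth gives 0; report 2 gives 9 > 0. Violating.
Others report (6, 6, 20): truth gives 0; report 6 gives 5 > 0. Violating.
Others report (2, 2, 2): truth gives 0; no alternative beats it.
Others report (2, 2, 6): truth gives 0; no alternative beats it.
(Checking all 64 profiles: 29 have a profitable deviation, 35 do not.)

29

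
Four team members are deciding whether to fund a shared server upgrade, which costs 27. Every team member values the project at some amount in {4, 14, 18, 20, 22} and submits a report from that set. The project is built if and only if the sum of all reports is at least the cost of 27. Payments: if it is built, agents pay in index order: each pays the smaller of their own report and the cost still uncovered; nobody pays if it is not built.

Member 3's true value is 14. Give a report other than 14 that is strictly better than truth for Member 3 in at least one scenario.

Suppose Member 1 reports 4, Member 2 reports 4 and Member 4 reports 18.
Report 14: project built, pays 14, utility 14 - 14 = 0.
Report 4: project built, pays 4, utility 14 - 4 = 10.
So reporting 4 beats truth here (10 > 0).

4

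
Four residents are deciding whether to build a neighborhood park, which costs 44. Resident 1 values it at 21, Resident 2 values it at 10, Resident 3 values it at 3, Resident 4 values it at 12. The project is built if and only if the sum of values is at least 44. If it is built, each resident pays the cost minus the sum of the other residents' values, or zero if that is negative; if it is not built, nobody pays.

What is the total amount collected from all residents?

38

Total value 46 ≥ cost 44, so it is built.
Resident 1: others sum to 25; max(0, 44 - 25) = 19.
Resident 2: others sum to 36; max(0, 44 - 36) = 8.
Resident 3: others sum to 43; max(0, 44 - 43) = 1.
Resident 4: others sum to 34; max(0, 44 - 34) = 10.
Total collected = 19 + 8 + 1 + 10 = 38.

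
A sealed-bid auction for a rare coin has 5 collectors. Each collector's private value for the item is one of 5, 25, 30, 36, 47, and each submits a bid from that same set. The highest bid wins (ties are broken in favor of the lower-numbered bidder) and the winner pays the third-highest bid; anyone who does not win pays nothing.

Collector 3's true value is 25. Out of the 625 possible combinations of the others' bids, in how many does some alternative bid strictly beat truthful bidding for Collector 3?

12

Others bid (5, 5, 5, 30): truth gives 0; bid 30 gives 20 > 0. Violating.
Others bid (5, 5, 5, 36): truth gives 0; bid 36 gives 20 > 0. Violating.
Others bid (5, 5, 5, 47): truth gives 0; bid 47 gives 20 > 0. Violating.
Others bid (5, 5, 30, 5): truth gives 0; bid 30 gives 20 > 0. Violating.
Others bid (5, 5, 5, 5): truth gives 20; no alternative beats it.
Others bid (5, 5, 5, 25): truth gives 20; no alternative beats it.
(Checking all 625 profiles: 12 have a profitable deviation, 613 do not.)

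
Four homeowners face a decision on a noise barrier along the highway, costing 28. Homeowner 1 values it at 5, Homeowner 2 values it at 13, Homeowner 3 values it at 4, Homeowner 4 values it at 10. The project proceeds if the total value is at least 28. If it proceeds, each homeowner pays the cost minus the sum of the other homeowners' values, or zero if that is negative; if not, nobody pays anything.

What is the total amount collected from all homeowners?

Total value 32 ≥ cost 28, so it is built.
Homeowner 1: others sum to 27; max(0, 28 - 27) = 1.
Homeowner 2: others sum to 19; max(0, 28 - 19) = 9.
Homeowner 3: others sum to 28; max(0, 28 - 28) = 0.
Homeowner 4: others sum to 22; max(0, 28 - 22) = 6.
Total collected = 1 + 9 + 0 + 6 = 16.

16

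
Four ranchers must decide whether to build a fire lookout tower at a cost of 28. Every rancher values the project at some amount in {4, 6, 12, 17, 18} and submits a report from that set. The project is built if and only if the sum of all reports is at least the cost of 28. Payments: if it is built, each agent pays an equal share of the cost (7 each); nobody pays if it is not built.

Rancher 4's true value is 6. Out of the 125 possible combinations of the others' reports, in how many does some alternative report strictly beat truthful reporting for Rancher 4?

6

Others report (4, 6, 12): truth gives -1; report 4 gives 0 > -1. Violating.
Others report (4, 12, 6): truth gives -1; report 4 gives 0 > -1. Violating.
Others report (6, 4, 12): truth gives -1; report 4 gives 0 > -1. Violating.
Others report (6, 12, 4): truth gives -1; report 4 gives 0 > -1. Violating.
Others report (4, 4, 4): truth gives 0; no alternative beats it.
Others report (4, 4, 6): truth gives 0; no alternative beats it.
(Checking all 125 profiles: 6 have a profitable deviation, 119 do not.)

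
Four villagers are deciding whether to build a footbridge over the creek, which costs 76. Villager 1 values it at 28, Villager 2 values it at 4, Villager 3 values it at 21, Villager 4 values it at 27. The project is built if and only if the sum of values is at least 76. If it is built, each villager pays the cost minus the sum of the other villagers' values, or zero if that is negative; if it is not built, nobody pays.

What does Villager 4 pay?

Total value 80 ≥ cost 76, so the project is built.
The other villagers' values sum to 53.
Cost minus that sum is 76 - 53 = 23.

23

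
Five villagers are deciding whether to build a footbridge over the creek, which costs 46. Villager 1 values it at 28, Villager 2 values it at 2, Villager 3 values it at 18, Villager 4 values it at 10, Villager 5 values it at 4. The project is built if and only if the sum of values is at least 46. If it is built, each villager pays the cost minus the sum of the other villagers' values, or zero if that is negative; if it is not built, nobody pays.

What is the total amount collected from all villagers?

14

Total value 62 ≥ cost 46, so it is built.
Villager 1: others sum to 34; max(0, 46 - 34) = 12.
Villager 2: others sum to 60; max(0, 46 - 60) = 0.
Villager 3: others sum to 44; max(0, 46 - 44) = 2.
Villager 4: others sum to 52; max(0, 46 - 52) = 0.
Villager 5: others sum to 58; max(0, 46 - 58) = 0.
Total collected = 12 + 0 + 2 + 0 + 0 = 14.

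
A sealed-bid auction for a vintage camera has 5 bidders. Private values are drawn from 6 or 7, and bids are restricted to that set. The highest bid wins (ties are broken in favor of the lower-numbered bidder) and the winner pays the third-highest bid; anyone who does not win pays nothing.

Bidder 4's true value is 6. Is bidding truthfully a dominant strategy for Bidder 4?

Check each profile of the others' bids and compare truth against every alternative bid.
Others bid (6, 6, 6, 6): truth gives 0, best alternative gives 0.
Others bid (6, 6, 6, 7): truth gives 0, best alternative gives 0.
Others bid (6, 6, 7, 6): truth gives 0, best alternative gives 0.
Others bid (6, 6, 7, 7): truth gives 0, best alternative gives 0.
Others bid (6, 7, 6, 6): truth gives 0, best alternative gives 0.
Others bid (6, 7, 6, 7): truth gives 0, best alternative gives 0.
(Remaining 10 profiles checked similarly; truth is weakly best in each.)
In every case the truthful bid is at least as good as any alternative, so it is a dominant strategy.

Yes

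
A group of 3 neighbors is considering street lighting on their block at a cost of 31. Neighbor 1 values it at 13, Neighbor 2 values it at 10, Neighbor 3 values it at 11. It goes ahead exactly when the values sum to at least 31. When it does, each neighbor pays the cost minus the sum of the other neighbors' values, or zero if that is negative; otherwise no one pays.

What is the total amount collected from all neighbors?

25

Total value 34 ≥ cost 31, so it is built.
Neighbor 1: others sum to 21; max(0, 31 - 21) = 10.
Neighbor 2: others sum to 24; max(0, 31 - 24) = 7.
Neighbor 3: others sum to 23; max(0, 31 - 23) = 8.
Total collected = 10 + 7 + 8 = 25.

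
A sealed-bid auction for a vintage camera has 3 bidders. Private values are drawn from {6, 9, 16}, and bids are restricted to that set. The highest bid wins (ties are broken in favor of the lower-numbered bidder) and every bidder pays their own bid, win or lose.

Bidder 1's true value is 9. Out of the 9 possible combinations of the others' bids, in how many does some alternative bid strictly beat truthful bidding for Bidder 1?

6

Others bid (6, 6): truth gives 0; bid 6 gives 3 > 0. Violating.
Others bid (6, 16): truth gives -9; bid 6 gives -6 > -9. Violating.
Others bid (9, 16): truth gives -9; bid 6 gives -6 > -9. Violating.
Others bid (16, 6): truth gives -9; bid 6 gives -6 > -9. Violating.
Others bid (6, 9): truth gives 0; no alternative beats it.
Others bid (9, 6): truth gives 0; no alternative beats it.
(Checking all 9 profiles: 6 have a profitable deviation, 3 do not.)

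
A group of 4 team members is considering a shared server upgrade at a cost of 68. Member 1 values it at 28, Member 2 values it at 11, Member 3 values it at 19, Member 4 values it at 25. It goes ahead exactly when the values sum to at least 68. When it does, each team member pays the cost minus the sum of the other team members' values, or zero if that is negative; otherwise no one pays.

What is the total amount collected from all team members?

Total value 83 ≥ cost 68, so it is built.
Member 1: others sum to 55; max(0, 68 - 55) = 13.
Member 2: others sum to 72; max(0, 68 - 72) = 0.
Member 3: others sum to 64; max(0, 68 - 64) = 4.
Member 4: others sum to 58; max(0, 68 - 58) = 10.
Total collected = 13 + 0 + 4 + 10 = 27.

27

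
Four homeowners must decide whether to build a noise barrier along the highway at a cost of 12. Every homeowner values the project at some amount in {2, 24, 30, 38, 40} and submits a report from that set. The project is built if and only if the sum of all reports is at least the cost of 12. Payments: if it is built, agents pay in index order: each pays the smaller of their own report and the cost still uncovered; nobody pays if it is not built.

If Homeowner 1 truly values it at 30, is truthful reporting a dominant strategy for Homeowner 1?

Consider the case where Homeowner 2 reports 2, Homeowner 3 reports 2 and Homeowner 4 reports 24.
Truthful report 30: project built, pays 12, utility 30 - 12 = 18.
Report 2 instead: project built, pays 2, utility 30 - 2 = 28.
Since 28 > 18, reporting 2 is strictly better here, so truthful reporting is not dominant.

No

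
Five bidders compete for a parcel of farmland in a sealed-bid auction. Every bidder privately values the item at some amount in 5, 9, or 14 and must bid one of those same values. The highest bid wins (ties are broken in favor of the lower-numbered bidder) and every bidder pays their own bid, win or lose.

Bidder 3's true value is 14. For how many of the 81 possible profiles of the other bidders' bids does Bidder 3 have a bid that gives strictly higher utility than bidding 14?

49

Others bid (5, 5, 5, 5): truth gives 0; bid 9 gives 5 > 0. Violating.
Others bid (5, 5, 5, 9): truth gives 0; bid 9 gives 5 > 0. Violating.
Others bid (5, 5, 9, 5): truth gives 0; bid 9 gives 5 > 0. Violating.
Others bid (5, 5, 9, 9): truth gives 0; bid 9 gives 5 > 0. Violating.
Others bid (5, 5, 5, 14): truth gives 0; no alternative beats it.
Others bid (5, 5, 9, 14): truth gives 0; no alternative beats it.
(Checking all 81 profiles: 49 have a profitable deviation, 32 do not.)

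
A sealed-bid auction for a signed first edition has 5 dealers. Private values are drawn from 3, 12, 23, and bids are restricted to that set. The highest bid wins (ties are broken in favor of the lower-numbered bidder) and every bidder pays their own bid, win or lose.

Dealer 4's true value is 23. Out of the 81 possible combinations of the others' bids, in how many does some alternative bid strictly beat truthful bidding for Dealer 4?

Others bid (3, 3, 3, 3): truth gives 0; bid 12 gives 11 > 0. Violating.
Others bid (3, 3, 3, 12): truth gives 0; bid 12 gives 11 > 0. Violating.
Others bid (3, 3, 23, 3): truth gives -23; bid 3 gives -3 > -23. Violating.
Others bid (3, 3, 23, 12): truth gives -23; bid 3 gives -3 > -23. Violating.
Others bid (3, 3, 3, 23): truth gives 0; no alternative beats it.
Others bid (3, 3, 12, 3): truth gives 0; no alternative beats it.
(Checking all 81 profiles: 59 have a profitable deviation, 22 do not.)

59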